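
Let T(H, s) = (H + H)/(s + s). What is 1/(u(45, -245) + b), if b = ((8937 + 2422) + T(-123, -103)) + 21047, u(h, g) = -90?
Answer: 103/3328671 ≈ 3.0943e-5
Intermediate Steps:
T(H, s) = H/s (T(H, s) = (2*H)/((2*s)) = (2*H)*(1/(2*s)) = H/s)
b = 3337941/103 (b = ((8937 + 2422) - 123/(-103)) + 21047 = (11359 - 123*(-1/103)) + 21047 = (11359 + 123/103) + 21047 = 1170100/103 + 21047 = 3337941/103 ≈ 32407.)
1/(u(45, -245) + b) = 1/(-90 + 3337941/103) = 1/(3328671/103) = 103/3328671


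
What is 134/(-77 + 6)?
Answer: -134/71 ≈ -1.8873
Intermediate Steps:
134/(-77 + 6) = 134/(-71) = 134*(-1/71) = -134/71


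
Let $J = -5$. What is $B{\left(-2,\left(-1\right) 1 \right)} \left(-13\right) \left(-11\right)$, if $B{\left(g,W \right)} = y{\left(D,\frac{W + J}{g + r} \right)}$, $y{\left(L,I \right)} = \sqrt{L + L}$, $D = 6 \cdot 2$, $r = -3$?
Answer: $286 \sqrt{6} \approx 700.55$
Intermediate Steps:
$D = 12$
$y{\left(L,I \right)} = \sqrt{2} \sqrt{L}$ ($y{\left(L,I \right)} = \sqrt{2 L} = \sqrt{2} \sqrt{L}$)
$B{\left(g,W \right)} = 2 \sqrt{6}$ ($B{\left(g,W \right)} = \sqrt{2} \sqrt{12} = \sqrt{2} \cdot 2 \sqrt{3} = 2 \sqrt{6}$)
$B{\left(-2,\left(-1\right) 1 \right)} \left(-13\right) \left(-11\right) = 2 \sqrt{6} \left(-13\right) \left(-11\right) = - 26 \sqrt{6} \left(-11\right) = 286 \sqrt{6}$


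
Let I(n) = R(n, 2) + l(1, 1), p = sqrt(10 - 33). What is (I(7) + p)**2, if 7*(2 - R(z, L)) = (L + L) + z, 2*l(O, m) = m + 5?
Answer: -551/49 + 48*I*sqrt(23)/7 ≈ -11.245 + 32.886*I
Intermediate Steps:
l(O, m) = 5/2 + m/2 (l(O, m) = (m + 5)/2 = (5 + m)/2 = 5/2 + m/2)
R(z, L) = 2 - 2*L/7 - z/7 (R(z, L) = 2 - ((L + L) + z)/7 = 2 - (2*L + z)/7 = 2 - (z + 2*L)/7 = 2 + (-2*L/7 - z/7) = 2 - 2*L/7 - z/7)
p = I*sqrt(23) (p = sqrt(-23) = I*sqrt(23) ≈ 4.7958*I)
I(n) = 31/7 - n/7 (I(n) = (2 - 2/7*2 - n/7) + (5/2 + (1/2)*1) = (2 - 4/7 - n/7) + (5/2 + 1/2) = (10/7 - n/7) + 3 = 31/7 - n/7)
(I(7) + p)**2 = ((31/7 - 1/7*7) + I*sqrt(23))**2 = ((31/7 - 1) + I*sqrt(23))**2 = (24/7 + I*sqrt(23))**2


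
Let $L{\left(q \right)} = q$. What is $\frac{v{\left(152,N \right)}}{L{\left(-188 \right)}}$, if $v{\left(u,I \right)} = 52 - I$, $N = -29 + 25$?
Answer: $- \frac{14}{47} \approx -0.29787$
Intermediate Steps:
$N = -4$
$\frac{v{\left(152,N \right)}}{L{\left(-188 \right)}} = \frac{52 - -4}{-188} = \left(52 + 4\right) \left(- \frac{1}{188}\right) = 56 \left(- \frac{1}{188}\right) = - \frac{14}{47}$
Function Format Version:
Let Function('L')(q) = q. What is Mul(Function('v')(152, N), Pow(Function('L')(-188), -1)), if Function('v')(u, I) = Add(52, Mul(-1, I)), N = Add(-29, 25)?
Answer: Rational(-14, 47) ≈ -0.29787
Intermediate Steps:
N = -4
Mul(Function('v')(152, N), Pow(Function('L')(-188), -1)) = Mul(Add(52, Mul(-1, -4)), Pow(-188, -1)) = Mul(Add(52, 4), Rational(-1, 188)) = Mul(56, Rational(-1, 188)) = Rational(-14, 47)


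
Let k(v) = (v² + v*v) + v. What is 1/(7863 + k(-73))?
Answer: 1/18448 ≈ 5.4206e-5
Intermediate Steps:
k(v) = v + 2*v² (k(v) = (v² + v²) + v = 2*v² + v = v + 2*v²)
1/(7863 + k(-73)) = 1/(7863 - 73*(1 + 2*(-73))) = 1/(7863 - 73*(1 - 146)) = 1/(7863 - 73*(-145)) = 1/(7863 + 10585) = 1/18448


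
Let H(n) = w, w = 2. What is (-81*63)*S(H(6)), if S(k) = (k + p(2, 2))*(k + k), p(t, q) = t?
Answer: -81648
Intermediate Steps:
H(n) = 2
S(k) = 2*k*(2 + k) (S(k) = (k + 2)*(k + k) = (2 + k)*(2*k) = 2*k*(2 + k))
(-81*63)*S(H(6)) = (-81*63)*(2*2*(2 + 2)) = -10206*2*4 = -5103*16 = -81648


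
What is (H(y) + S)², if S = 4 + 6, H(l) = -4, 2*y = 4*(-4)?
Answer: 36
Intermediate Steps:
y = -8 (y = (4*(-4))/2 = (½)*(-16) = -8)
S = 10
(H(y) + S)² = (-4 + 10)² = 6² = 36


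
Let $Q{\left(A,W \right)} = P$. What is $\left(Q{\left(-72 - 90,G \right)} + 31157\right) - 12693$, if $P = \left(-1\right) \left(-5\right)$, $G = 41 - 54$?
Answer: $18469$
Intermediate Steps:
$G = -13$ ($G = 41 - 54 = -13$)
$P = 5$
$Q{\left(A,W \right)} = 5$
$\left(Q{\left(-72 - 90,G \right)} + 31157\right) - 12693 = \left(5 + 31157\right) - 12693 = 31162 - 12693 = 18469$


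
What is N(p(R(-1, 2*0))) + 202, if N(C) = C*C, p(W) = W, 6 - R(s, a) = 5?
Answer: 203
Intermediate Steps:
R(s, a) = 1 (R(s, a) = 6 - 1*5 = 6 - 5 = 1)
N(C) = C²
N(p(R(-1, 2*0))) + 202 = 1² + 202 = 1 + 202 = 203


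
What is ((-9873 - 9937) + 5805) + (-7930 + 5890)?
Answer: -16045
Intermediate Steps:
((-9873 - 9937) + 5805) + (-7930 + 5890) = (-19810 + 5805) - 2040 = -14005 - 2040 = -16045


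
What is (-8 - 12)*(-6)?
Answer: 120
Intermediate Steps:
(-8 - 12)*(-6) = -20*(-6) = 120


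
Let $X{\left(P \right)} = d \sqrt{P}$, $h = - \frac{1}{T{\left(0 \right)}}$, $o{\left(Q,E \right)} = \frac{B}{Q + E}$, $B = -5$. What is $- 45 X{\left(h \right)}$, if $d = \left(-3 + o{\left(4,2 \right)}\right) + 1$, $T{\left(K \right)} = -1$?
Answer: $\frac{255}{2} \approx 127.5$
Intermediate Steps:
$o{\left(Q,E \right)} = - \frac{5}{E + Q}$ ($o{\left(Q,E \right)} = - \frac{5}{Q + E} = - \frac{5}{E + Q}$)
$h = 1$ ($h = - \frac{1}{-1} = \left(-1\right) \left(-1\right) = 1$)
$d = - \frac{17}{6}$ ($d = \left(-3 - \frac{5}{2 + 4}\right) + 1 = \left(-3 - \frac{5}{6}\right) + 1 = - \frac{23}{6} + 1 = - \frac{17}{6} \approx -2.8333$)
$X{\left(P \right)} = - \frac{17 \sqrt{P}}{6}$
$- 45 X{\left(h \right)} = - 45 \left(- \frac{17 \sqrt{1}}{6}\right) = - 45 \left(\left(- \frac{17}{6}\right) 1\right) = \left(-45\right) \left(- \frac{17}{6}\right) = \frac{255}{2}$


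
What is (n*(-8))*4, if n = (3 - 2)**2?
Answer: -32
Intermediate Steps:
n = 1 (n = 1**2 = 1)
(n*(-8))*4 = (1*(-8))*4 = -8*4 = -32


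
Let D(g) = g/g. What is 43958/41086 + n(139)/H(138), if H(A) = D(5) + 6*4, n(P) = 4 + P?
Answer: 3487124/513575 ≈ 6.7899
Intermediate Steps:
D(g) = 1
H(A) = 25 (H(A) = 1 + 6*4 = 1 + 24 = 25)
43958/41086 + n(139)/H(138) = 43958/41086 + (4 + 139)/25 = 43958*(1/41086) + 143*(1/25) = 21979/20543 + 143/25 = 3487124/513575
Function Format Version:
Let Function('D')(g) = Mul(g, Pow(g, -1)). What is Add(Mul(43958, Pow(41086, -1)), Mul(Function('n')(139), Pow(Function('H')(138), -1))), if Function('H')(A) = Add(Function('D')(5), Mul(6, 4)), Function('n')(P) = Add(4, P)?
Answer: Rational(3487124, 513575) ≈ 6.7899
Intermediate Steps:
Function('D')(g) = 1
Function('H')(A) = 25 (Function('H')(A) = Add(1, Mul(6, 4)) = Add(1, 24) = 25)
Add(Mul(43958, Pow(41086, -1)), Mul(Function('n')(139), Pow(Function('H')(138), -1))) = Add(Mul(43958, Pow(41086, -1)), Mul(Add(4, 139), Pow(25, -1))) = Add(Mul(43958, Rational(1, 41086)), Mul(143, Rational(1, 25))) = Add(Rational(21979, 20543), Rational(143, 25)) = Rational(3487124, 513575)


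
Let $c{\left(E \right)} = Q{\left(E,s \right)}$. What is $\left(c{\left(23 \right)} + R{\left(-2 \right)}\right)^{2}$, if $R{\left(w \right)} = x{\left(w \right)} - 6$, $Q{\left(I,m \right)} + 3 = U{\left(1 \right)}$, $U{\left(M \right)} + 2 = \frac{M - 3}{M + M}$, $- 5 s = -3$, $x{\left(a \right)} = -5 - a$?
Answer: $225$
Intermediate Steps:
$s = \frac{3}{5}$ ($s = \left(- \frac{1}{5}\right) \left(-3\right) = \frac{3}{5} \approx 0.6$)
$U{\left(M \right)} = -2 + \frac{-3 + M}{2 M}$ ($U{\left(M \right)} = -2 + \frac{M - 3}{M + M} = -2 + \frac{-3 + M}{2 M}$)
$Q{\left(I,m \right)} = -6$ ($Q{\left(I,m \right)} = -3 + \frac{3 \left(-1 - 1\right)}{2 \cdot 1} = -3 + \frac{3}{2} \cdot 1 \left(-1 - 1\right) = -3 + \frac{3}{2} \cdot 1 \left(-2\right) = -3 - 3 = -6$)
$R{\left(w \right)} = -11 - w$ ($R{\left(w \right)} = \left(-5 - w\right) - 6 = -11 - w$)
$c{\left(E \right)} = -6$
$\left(c{\left(23 \right)} + R{\left(-2 \right)}\right)^{2} = \left(-6 - 9\right)^{2} = \left(-15\right)^{2} = 225$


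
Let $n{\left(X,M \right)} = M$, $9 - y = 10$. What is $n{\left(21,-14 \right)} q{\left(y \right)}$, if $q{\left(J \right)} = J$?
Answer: $14$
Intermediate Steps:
$y = -1$ ($y = 9 - 10 = -1$)
$n{\left(21,-14 \right)} q{\left(y \right)} = \left(-14\right) \left(-1\right) = 14$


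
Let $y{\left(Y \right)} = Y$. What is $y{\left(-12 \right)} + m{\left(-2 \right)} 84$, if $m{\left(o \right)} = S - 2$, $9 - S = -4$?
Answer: $912$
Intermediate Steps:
$S = 13$ ($S = 9 - -4 = 9 + 4 = 13$)
$m{\left(o \right)} = 11$ ($m{\left(o \right)} = 13 - 2 = 11$)
$y{\left(-12 \right)} + m{\left(-2 \right)} 84 = -12 + 11 \cdot 84 = -12 + 924 = 912$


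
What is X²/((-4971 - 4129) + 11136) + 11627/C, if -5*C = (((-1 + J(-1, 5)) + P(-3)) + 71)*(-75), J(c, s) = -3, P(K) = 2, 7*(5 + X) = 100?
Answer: 1164328903/103255740 ≈ 11.276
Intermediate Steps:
X = 65/7 (X = -5 + (⅐)*100 = -5 + 100/7 = 65/7 ≈ 9.2857)
C = 1035 (C = -(((-1 - 3) + 2) + 71)*(-75)/5 = -((-4 + 2) + 71)*(-75)/5 = -(-2 + 71)*(-75)/5 = -69*(-75)/5 = -⅕*(-5175) = 1035)
X²/((-4971 - 4129) + 11136) + 11627/C = (65/7)²/((-4971 - 4129) + 11136) + 11627/1035 = 4225/(49*(-9100 + 11136)) + 11627*(1/1035) = (4225/49)/2036 + 11627/1035 = (4225/49)*(1/2036) + 11627/1035 = 4225/99764 + 11627/1035 = 1164328903/103255740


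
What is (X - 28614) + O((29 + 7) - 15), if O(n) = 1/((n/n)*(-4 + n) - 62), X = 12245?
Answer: -736606/45 ≈ -16369.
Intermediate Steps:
O(n) = 1/(-66 + n) (O(n) = 1/(1*(-4 + n) - 62) = 1/((-4 + n) - 62) = 1/(-66 + n))
(X - 28614) + O((29 + 7) - 15) = (12245 - 28614) + 1/(-66 + ((29 + 7) - 15)) = -16369 + 1/(-66 + (36 - 15)) = -16369 + 1/(-66 + 21) = -16369 + 1/(-45) = -16369 - 1/45 = -736606/45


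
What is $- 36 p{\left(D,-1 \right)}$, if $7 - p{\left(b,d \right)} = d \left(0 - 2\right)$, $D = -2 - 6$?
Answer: $-180$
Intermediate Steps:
$D = -8$ ($D = -2 - 6 = -8$)
$p{\left(b,d \right)} = 7 + 2 d$ ($p{\left(b,d \right)} = 7 - d \left(0 - 2\right) = 7 - d \left(-2\right) = 7 - - 2 d = 7 + 2 d$)
$- 36 p{\left(D,-1 \right)} = - 36 \left(7 + 2 \left(-1\right)\right) = - 36 \left(7 - 2\right) = \left(-36\right) 5 = -180$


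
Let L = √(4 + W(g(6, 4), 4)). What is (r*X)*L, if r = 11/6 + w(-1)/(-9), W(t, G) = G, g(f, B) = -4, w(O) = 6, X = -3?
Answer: -7*√2 ≈ -9.8995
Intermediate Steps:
r = 7/6 (r = 11/6 + 6/(-9) = 11*(⅙) + 6*(-⅑) = 11/6 - ⅔ = 7/6 ≈ 1.1667)
L = 2*√2 (L = √(4 + 4) = √8 = 2*√2 ≈ 2.8284)
(r*X)*L = ((7/6)*(-3))*(2*√2) = -7*√2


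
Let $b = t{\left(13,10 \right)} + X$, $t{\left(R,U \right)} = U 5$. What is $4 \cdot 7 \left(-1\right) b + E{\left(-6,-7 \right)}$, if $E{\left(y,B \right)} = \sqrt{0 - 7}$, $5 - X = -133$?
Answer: $-5264 + i \sqrt{7} \approx -5264.0 + 2.6458 i$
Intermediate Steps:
$X = 138$ ($X = 5 - -133 = 5 + 133 = 138$)
$t{\left(R,U \right)} = 5 U$
$b = 188$ ($b = 5 \cdot 10 + 138 = 50 + 138 = 188$)
$E{\left(y,B \right)} = i \sqrt{7}$ ($E{\left(y,B \right)} = \sqrt{-7} = i \sqrt{7}$)
$4 \cdot 7 \left(-1\right) b + E{\left(-6,-7 \right)} = 4 \cdot 7 \left(-1\right) 188 + i \sqrt{7} = 28 \left(-1\right) 188 + i \sqrt{7} = \left(-28\right) 188 + i \sqrt{7} = -5264 + i \sqrt{7}$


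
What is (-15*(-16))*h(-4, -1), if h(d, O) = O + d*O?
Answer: 720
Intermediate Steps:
h(d, O) = O + O*d
(-15*(-16))*h(-4, -1) = (-15*(-16))*(-(1 - 4)) = 240*(-1*(-3)) = 240*3 = 720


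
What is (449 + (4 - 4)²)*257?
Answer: 115393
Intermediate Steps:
(449 + (4 - 4)²)*257 = (449 + 0²)*257 = (449 + 0)*257 = 449*257 = 115393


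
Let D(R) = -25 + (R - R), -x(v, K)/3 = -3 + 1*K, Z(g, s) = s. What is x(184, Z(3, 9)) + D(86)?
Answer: -43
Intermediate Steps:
x(v, K) = 9 - 3*K (x(v, K) = -3*(-3 + 1*K) = -3*(-3 + K) = 9 - 3*K)
D(R) = -25 (D(R) = -25 + 0 = -25)
x(184, Z(3, 9)) + D(86) = (9 - 3*9) - 25 = (9 - 27) - 25 = -18 - 25 = -43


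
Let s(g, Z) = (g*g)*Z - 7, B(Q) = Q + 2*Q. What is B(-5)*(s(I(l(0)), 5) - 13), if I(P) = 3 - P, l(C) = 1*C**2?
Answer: -375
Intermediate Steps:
l(C) = C**2
B(Q) = 3*Q
s(g, Z) = -7 + Z*g**2 (s(g, Z) = g**2*Z - 7 = Z*g**2 - 7 = -7 + Z*g**2)
B(-5)*(s(I(l(0)), 5) - 13) = (3*(-5))*((-7 + 5*(3 - 1*0**2)**2) - 13) = -15*((-7 + 5*(3 - 1*0)**2) - 13) = -15*((-7 + 5*(3 + 0)**2) - 13) = -15*((-7 + 5*3**2) - 13) = -15*((-7 + 5*9) - 13) = -15*((-7 + 45) - 13) = -15*(38 - 13) = -15*25 = -375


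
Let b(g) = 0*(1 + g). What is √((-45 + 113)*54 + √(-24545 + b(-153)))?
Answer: √(3672 + I*√24545) ≈ 60.611 + 1.2924*I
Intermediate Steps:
b(g) = 0
√((-45 + 113)*54 + √(-24545 + b(-153))) = √((-45 + 113)*54 + √(-24545 + 0)) = √(68*54 + √(-24545)) = √(3672 + I*√24545)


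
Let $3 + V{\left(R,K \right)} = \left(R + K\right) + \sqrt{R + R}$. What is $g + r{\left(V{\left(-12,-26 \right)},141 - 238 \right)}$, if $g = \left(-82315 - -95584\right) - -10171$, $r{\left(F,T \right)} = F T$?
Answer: $27417 - 194 i \sqrt{6} \approx 27417.0 - 475.2 i$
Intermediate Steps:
$V{\left(R,K \right)} = -3 + K + R + \sqrt{2} \sqrt{R}$ ($V{\left(R,K \right)} = -3 + \left(\left(R + K\right) + \sqrt{R + R}\right) = -3 + \left(\left(K + R\right) + \sqrt{2 R}\right) = -3 + \left(\left(K + R\right) + \sqrt{2} \sqrt{R}\right) = -3 + \left(K + R + \sqrt{2} \sqrt{R}\right) = -3 + K + R + \sqrt{2} \sqrt{R}$)
$g = 23440$ ($g = \left(-82315 + 95584\right) + 10171 = 13269 + 10171 = 23440$)
$g + r{\left(V{\left(-12,-26 \right)},141 - 238 \right)} = 23440 + \left(-3 - 26 - 12 + \sqrt{2} \sqrt{-12}\right) \left(141 - 238\right) = 23440 + \left(-3 - 26 - 12 + \sqrt{2} \cdot 2 i \sqrt{3}\right) \left(141 - 238\right) = 23440 + \left(-3 - 26 - 12 + 2 i \sqrt{6}\right) \left(-97\right) = 23440 + \left(-41 + 2 i \sqrt{6}\right) \left(-97\right) = 23440 + \left(3977 - 194 i \sqrt{6}\right) = 27417 - 194 i \sqrt{6}$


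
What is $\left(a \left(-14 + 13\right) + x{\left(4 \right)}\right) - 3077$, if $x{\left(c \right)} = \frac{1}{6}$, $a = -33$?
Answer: $- \frac{18263}{6} \approx -3043.8$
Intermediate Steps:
$x{\left(c \right)} = \frac{1}{6}$
$\left(a \left(-14 + 13\right) + x{\left(4 \right)}\right) - 3077 = \left(- 33 \left(-14 + 13\right) + \frac{1}{6}\right) - 3077 = \left(\left(-33\right) \left(-1\right) + \frac{1}{6}\right) - 3077 = \left(33 + \frac{1}{6}\right) - 3077 = \frac{199}{6} - 3077 = - \frac{18263}{6}$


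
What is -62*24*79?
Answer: -117552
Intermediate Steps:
-62*24*79 = -1488*79 = -117552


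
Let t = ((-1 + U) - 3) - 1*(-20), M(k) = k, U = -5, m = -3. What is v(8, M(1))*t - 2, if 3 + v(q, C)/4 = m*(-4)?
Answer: 394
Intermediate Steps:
t = 11 (t = ((-1 - 5) - 3) - 1*(-20) = (-6 - 3) + 20 = -9 + 20 = 11)
v(q, C) = 36 (v(q, C) = -12 + 4*(-3*(-4)) = -12 + 4*12 = -12 + 48 = 36)
v(8, M(1))*t - 2 = 36*11 - 2 = 396 - 2 = 394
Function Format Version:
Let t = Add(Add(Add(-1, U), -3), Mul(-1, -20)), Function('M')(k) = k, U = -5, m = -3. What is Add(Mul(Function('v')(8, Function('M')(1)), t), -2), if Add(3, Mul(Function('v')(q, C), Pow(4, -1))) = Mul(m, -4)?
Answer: 394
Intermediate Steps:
t = 11 (t = Add(Add(Add(-1, -5), -3), Mul(-1, -20)) = Add(Add(-6, -3), 20) = Add(-9, 20) = 11)
Function('v')(q, C) = 36 (Function('v')(q, C) = Add(-12, Mul(4, Mul(-3, -4))) = Add(-12, Mul(4, 12)) = Add(-12, 48) = 36)
Add(Mul(Function('v')(8, Function('M')(1)), t), -2) = Add(Mul(36, 11), -2) = Add(396, -2) = 394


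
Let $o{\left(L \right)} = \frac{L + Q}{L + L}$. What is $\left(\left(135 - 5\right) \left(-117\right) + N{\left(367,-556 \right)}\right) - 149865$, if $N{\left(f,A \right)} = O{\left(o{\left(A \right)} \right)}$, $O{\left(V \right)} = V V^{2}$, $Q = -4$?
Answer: $- \frac{443328213425}{2685619} \approx -1.6507 \cdot 10^{5}$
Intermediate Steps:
$o{\left(L \right)} = \frac{-4 + L}{2 L}$ ($o{\left(L \right)} = \frac{L - 4}{L + L} = \frac{-4 + L}{2 L}$)
$O{\left(V \right)} = V^{3}$
$N{\left(f,A \right)} = \frac{\left(-4 + A\right)^{3}}{8 A^{3}}$ ($N{\left(f,A \right)} = \left(\frac{-4 + A}{2 A}\right)^{3} = \frac{\left(-4 + A\right)^{3}}{8 A^{3}}$)
$\left(\left(135 - 5\right) \left(-117\right) + N{\left(367,-556 \right)}\right) - 149865 = \left(\left(135 - 5\right) \left(-117\right) + \frac{\left(-4 - 556\right)^{3}}{8 \left(-171879616\right)}\right) - 149865 = \left(130 \left(-117\right) + \frac{1}{8} \left(- \frac{1}{171879616}\right) \left(-560\right)^{3}\right) - 149865 = \left(-15210 + \frac{1}{8} \left(- \frac{1}{171879616}\right) \left(-175616000\right)\right) - 149865 = \left(-15210 + \frac{343000}{2685619}\right) - 149865 = - \frac{40847921990}{2685619} - 149865 = - \frac{443328213425}{2685619}$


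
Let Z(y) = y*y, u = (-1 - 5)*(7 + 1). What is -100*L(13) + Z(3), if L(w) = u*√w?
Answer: 9 + 4800*√13 ≈ 17316.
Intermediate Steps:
u = -48 (u = -6*8 = -48)
Z(y) = y²
L(w) = -48*√w
-100*L(13) + Z(3) = -(-4800)*√13 + 3² = 4800*√13 + 9 = 9 + 4800*√13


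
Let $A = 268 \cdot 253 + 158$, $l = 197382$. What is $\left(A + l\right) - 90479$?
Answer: $174865$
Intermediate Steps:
$A = 67962$ ($A = 67804 + 158 = 67962$)
$\left(A + l\right) - 90479 = \left(67962 + 197382\right) - 90479 = 265344 - 90479 = 174865$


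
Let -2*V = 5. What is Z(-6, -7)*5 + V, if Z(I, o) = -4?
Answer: -45/2 ≈ -22.500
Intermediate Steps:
V = -5/2 (V = -½*5 = -5/2 ≈ -2.5000)
Z(-6, -7)*5 + V = -4*5 - 5/2 = -20 - 5/2 = -45/2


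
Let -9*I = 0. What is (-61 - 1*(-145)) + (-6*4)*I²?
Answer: 84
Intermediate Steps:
I = 0 (I = -⅑*0 = 0)
(-61 - 1*(-145)) + (-6*4)*I² = (-61 - 1*(-145)) - 6*4*0² = (-61 + 145) - 24*0 = 84 + 0 = 84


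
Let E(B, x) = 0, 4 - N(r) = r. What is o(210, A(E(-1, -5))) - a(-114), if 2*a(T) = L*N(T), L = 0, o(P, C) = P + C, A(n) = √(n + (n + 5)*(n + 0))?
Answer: 210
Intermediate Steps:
N(r) = 4 - r
A(n) = √(n + n*(5 + n)) (A(n) = √(n + (5 + n)*n) = √(n + n*(5 + n)))
o(P, C) = C + P
a(T) = 0 (a(T) = (0*(4 - T))/2 = (½)*0 = 0)
o(210, A(E(-1, -5))) - a(-114) = (√(0*(6 + 0)) + 210) - 1*0 = (√(0*6) + 210) + 0 = (√0 + 210) + 0 = (0 + 210) + 0 = 210 + 0 = 210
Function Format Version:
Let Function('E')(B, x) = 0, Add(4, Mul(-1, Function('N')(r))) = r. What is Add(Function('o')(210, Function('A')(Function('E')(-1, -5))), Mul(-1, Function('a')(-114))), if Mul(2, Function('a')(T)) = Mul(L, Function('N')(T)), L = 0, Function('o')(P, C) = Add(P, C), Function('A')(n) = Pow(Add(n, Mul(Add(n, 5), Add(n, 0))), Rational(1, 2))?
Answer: 210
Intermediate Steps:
Function('N')(r) = Add(4, Mul(-1, r))
Function('A')(n) = Pow(Add(n, Mul(n, Add(5, n))), Rational(1, 2)) (Function('A')(n) = Pow(Add(n, Mul(Add(5, n), n)), Rational(1, 2)) = Pow(Add(n, Mul(n, Add(5, n))), Rational(1, 2)))
Function('o')(P, C) = Add(C, P)
Function('a')(T) = 0 (Function('a')(T) = Mul(Rational(1, 2), Mul(0, Add(4, Mul(-1, T)))) = Mul(Rational(1, 2), 0) = 0)
Add(Function('o')(210, Function('A')(Function('E')(-1, -5))), Mul(-1, Function('a')(-114))) = Add(Add(Pow(Mul(0, Add(6, 0)), Rational(1, 2)), 210), Mul(-1, 0)) = Add(Add(Pow(Mul(0, 6), Rational(1, 2)), 210), 0) = Add(Add(Pow(0, Rational(1, 2)), 210), 0) = Add(Add(0, 210), 0) = Add(210, 0) = 210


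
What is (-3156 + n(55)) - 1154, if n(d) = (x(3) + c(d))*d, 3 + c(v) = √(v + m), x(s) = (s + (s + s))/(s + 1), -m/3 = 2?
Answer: -15865/4 ≈ -3966.3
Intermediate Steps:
m = -6 (m = -3*2 = -6)
x(s) = 3*s/(1 + s) (x(s) = (s + 2*s)/(1 + s) = (3*s)/(1 + s) = 3*s/(1 + s))
c(v) = -3 + √(-6 + v) (c(v) = -3 + √(v - 6) = -3 + √(-6 + v))
n(d) = d*(-¾ + √(-6 + d)) (n(d) = (3*3/(1 + 3) + (-3 + √(-6 + d)))*d = (3*3/4 + (-3 + √(-6 + d)))*d = (3*3*(¼) + (-3 + √(-6 + d)))*d = (9/4 + (-3 + √(-6 + d)))*d = (-¾ + √(-6 + d))*d = d*(-¾ + √(-6 + d)))
(-3156 + n(55)) - 1154 = (-3156 + (¼)*55*(-3 + 4*√(-6 + 55))) - 1154 = (-3156 + (¼)*55*(-3 + 4*√49)) - 1154 = (-3156 + (¼)*55*(-3 + 4*7)) - 1154 = (-3156 + (¼)*55*(-3 + 28)) - 1154 = (-3156 + (¼)*55*25) - 1154 = (-3156 + 1375/4) - 1154 = -11249/4 - 1154 = -15865/4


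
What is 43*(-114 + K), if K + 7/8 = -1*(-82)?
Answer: -11309/8 ≈ -1413.6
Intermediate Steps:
K = 649/8 (K = -7/8 - 1*(-82) = -7/8 + 82 = 649/8 ≈ 81.125)
43*(-114 + K) = 43*(-114 + 649/8) = 43*(-263/8) = -11309/8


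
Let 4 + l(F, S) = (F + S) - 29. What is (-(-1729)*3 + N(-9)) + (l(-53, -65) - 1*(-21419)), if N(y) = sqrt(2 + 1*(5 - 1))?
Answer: 26455 + sqrt(6) ≈ 26457.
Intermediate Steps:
N(y) = sqrt(6) (N(y) = sqrt(2 + 1*4) = sqrt(2 + 4) = sqrt(6))
l(F, S) = -33 + F + S (l(F, S) = -4 + ((F + S) - 29) = -4 + (-29 + F + S) = -33 + F + S)
(-(-1729)*3 + N(-9)) + (l(-53, -65) - 1*(-21419)) = (-(-1729)*3 + sqrt(6)) + ((-33 - 53 - 65) - 1*(-21419)) = (-91*(-57) + sqrt(6)) + (-151 + 21419) = (5187 + sqrt(6)) + 21268 = 26455 + sqrt(6)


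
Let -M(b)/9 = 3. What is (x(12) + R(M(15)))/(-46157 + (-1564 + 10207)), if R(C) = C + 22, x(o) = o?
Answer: -7/37514 ≈ -0.00018660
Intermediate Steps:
M(b) = -27 (M(b) = -9*3 = -27)
R(C) = 22 + C
(x(12) + R(M(15)))/(-46157 + (-1564 + 10207)) = (12 + (22 - 27))/(-46157 + (-1564 + 10207)) = (12 - 5)/(-46157 + 8643) = 7/(-37514) = 7*(-1/37514) = -7/37514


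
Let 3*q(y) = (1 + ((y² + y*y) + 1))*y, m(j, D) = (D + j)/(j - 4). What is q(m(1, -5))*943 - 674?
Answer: 134006/81 ≈ 1654.4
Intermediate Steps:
m(j, D) = (D + j)/(-4 + j)
q(y) = y*(2 + 2*y²)/3 (q(y) = ((1 + ((y² + y*y) + 1))*y)/3 = ((1 + ((y² + y²) + 1))*y)/3 = ((1 + (2*y² + 1))*y)/3 = ((1 + (1 + 2*y²))*y)/3 = ((2 + 2*y²)*y)/3 = (y*(2 + 2*y²))/3 = y*(2 + 2*y²)/3)
q(m(1, -5))*943 - 674 = (2*((-5 + 1)/(-4 + 1))*(1 + ((-5 + 1)/(-4 + 1))²)/3)*943 - 674 = (2*(-4/(-3))*(1 + (-4/(-3))²)/3)*943 - 674 = (2*(-⅓*(-4))*(1 + (-⅓*(-4))²)/3)*943 - 674 = ((⅔)*(4/3)*(1 + (4/3)²))*943 - 674 = ((⅔)*(4/3)*(1 + 16/9))*943 - 674 = ((⅔)*(4/3)*(25/9))*943 - 674 = (200/81)*943 - 674 = 188600/81 - 674 = 134006/81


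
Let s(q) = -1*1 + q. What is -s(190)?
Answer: -189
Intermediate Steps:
s(q) = -1 + q
-s(190) = -(-1 + 190) = -1*189 = -189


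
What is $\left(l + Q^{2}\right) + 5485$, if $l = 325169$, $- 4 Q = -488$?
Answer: $345538$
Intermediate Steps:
$Q = 122$ ($Q = \left(- \frac{1}{4}\right) \left(-488\right) = 122$)
$\left(l + Q^{2}\right) + 5485 = \left(325169 + 122^{2}\right) + 5485 = \left(325169 + 14884\right) + 5485 = 340053 + 5485 = 345538$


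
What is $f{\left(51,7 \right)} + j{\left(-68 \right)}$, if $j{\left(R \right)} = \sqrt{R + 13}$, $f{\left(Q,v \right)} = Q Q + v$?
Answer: $2608 + i \sqrt{55} \approx 2608.0 + 7.4162 i$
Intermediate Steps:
$f{\left(Q,v \right)} = v + Q^{2}$ ($f{\left(Q,v \right)} = Q^{2} + v = v + Q^{2}$)
$j{\left(R \right)} = \sqrt{13 + R}$
$f{\left(51,7 \right)} + j{\left(-68 \right)} = \left(7 + 51^{2}\right) + \sqrt{13 - 68} = \left(7 + 2601\right) + \sqrt{-55} = 2608 + i \sqrt{55}$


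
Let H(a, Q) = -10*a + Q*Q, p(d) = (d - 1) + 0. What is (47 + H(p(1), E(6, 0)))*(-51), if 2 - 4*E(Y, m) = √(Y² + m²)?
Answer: -2448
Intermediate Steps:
E(Y, m) = ½ - √(Y² + m²)/4
p(d) = -1 + d (p(d) = (-1 + d) + 0 = -1 + d)
H(a, Q) = Q² - 10*a (H(a, Q) = -10*a + Q² = Q² - 10*a)
(47 + H(p(1), E(6, 0)))*(-51) = (47 + ((½ - √(6² + 0²)/4)² - 10*(-1 + 1)))*(-51) = (47 + ((½ - √(36 + 0)/4)² - 10*0))*(-51) = (47 + ((½ - √36/4)² + 0))*(-51) = (47 + ((½ - ¼*6)² + 0))*(-51) = (47 + ((½ - 3/2)² + 0))*(-51) = (47 + ((-1)² + 0))*(-51) = (47 + (1 + 0))*(-51) = (47 + 1)*(-51) = 48*(-51) = -2448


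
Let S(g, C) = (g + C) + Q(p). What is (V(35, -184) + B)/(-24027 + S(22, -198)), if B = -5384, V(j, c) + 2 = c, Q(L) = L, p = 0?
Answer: 5570/24203 ≈ 0.23014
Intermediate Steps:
V(j, c) = -2 + c
S(g, C) = C + g (S(g, C) = (g + C) + 0 = (C + g) + 0 = C + g)
(V(35, -184) + B)/(-24027 + S(22, -198)) = ((-2 - 184) - 5384)/(-24027 + (-198 + 22)) = (-186 - 5384)/(-24027 - 176) = -5570/(-24203) = -5570*(-1/24203) = 5570/24203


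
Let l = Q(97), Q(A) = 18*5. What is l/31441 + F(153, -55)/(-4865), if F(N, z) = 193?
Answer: -5630263/152960465 ≈ -0.036809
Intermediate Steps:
Q(A) = 90
l = 90
l/31441 + F(153, -55)/(-4865) = 90/31441 + 193/(-4865) = 90*(1/31441) + 193*(-1/4865) = 90/31441 - 193/4865 = -5630263/152960465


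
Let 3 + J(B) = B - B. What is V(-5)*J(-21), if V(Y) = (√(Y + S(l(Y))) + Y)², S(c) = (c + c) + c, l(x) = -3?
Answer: -33 + 30*I*√14 ≈ -33.0 + 112.25*I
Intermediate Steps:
S(c) = 3*c (S(c) = 2*c + c = 3*c)
J(B) = -3 (J(B) = -3 + (B - B) = -3 + 0 = -3)
V(Y) = (Y + √(-9 + Y))² (V(Y) = (√(Y + 3*(-3)) + Y)² = (√(Y - 9) + Y)² = (√(-9 + Y) + Y)² = (Y + √(-9 + Y))²)
V(-5)*J(-21) = (-5 + √(-9 - 5))²*(-3) = (-5 + √(-14))²*(-3) = (-5 + I*√14)²*(-3) = -3*(-5 + I*√14)²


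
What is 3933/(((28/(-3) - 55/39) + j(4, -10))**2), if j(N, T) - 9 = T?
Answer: 5982093/209764 ≈ 28.518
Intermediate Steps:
j(N, T) = 9 + T
3933/(((28/(-3) - 55/39) + j(4, -10))**2) = 3933/(((28/(-3) - 55/39) + (9 - 10))**2) = 3933/(((28*(-1/3) - 55*1/39) - 1)**2) = 3933/(((-28/3 - 55/39) - 1)**2) = 3933/((-419/39 - 1)**2) = 3933/((-458/39)**2) = 3933/(209764/1521) = 3933*(1521/209764) = 5982093/209764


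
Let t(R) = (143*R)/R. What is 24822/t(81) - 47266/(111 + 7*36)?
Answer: 204668/4719 ≈ 43.371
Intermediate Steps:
t(R) = 143
24822/t(81) - 47266/(111 + 7*36) = 24822/143 - 47266/(111 + 7*36) = 24822*(1/143) - 47266/(111 + 252) = 24822/143 - 47266/363 = 204668/4719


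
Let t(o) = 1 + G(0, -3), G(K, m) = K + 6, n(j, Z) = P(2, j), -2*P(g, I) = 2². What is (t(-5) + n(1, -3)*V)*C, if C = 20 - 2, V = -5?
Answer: 306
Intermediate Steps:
P(g, I) = -2 (P(g, I) = -½*2² = -½*4 = -2)
n(j, Z) = -2
C = 18
G(K, m) = 6 + K
t(o) = 7 (t(o) = 1 + (6 + 0) = 1 + 6 = 7)
(t(-5) + n(1, -3)*V)*C = (7 - 2*(-5))*18 = (7 + 10)*18 = 17*18 = 306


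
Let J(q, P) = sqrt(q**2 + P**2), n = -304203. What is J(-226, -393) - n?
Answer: 304203 + 5*sqrt(8221) ≈ 3.0466e+5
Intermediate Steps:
J(q, P) = sqrt(P**2 + q**2)
J(-226, -393) - n = sqrt((-393)**2 + (-226)**2) - 1*(-304203) = sqrt(154449 + 51076) + 304203 = sqrt(205525) + 304203 = 5*sqrt(8221) + 304203 = 304203 + 5*sqrt(8221)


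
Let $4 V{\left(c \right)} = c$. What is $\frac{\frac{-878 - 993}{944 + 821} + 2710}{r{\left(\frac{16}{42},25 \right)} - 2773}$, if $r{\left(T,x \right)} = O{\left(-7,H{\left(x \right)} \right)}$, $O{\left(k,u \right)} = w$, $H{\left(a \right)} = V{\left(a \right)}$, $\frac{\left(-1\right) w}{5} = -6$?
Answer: $- \frac{4781279}{4841395} \approx -0.98758$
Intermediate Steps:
$V{\left(c \right)} = \frac{c}{4}$
$w = 30$ ($w = \left(-5\right) \left(-6\right) = 30$)
$H{\left(a \right)} = \frac{a}{4}$
$O{\left(k,u \right)} = 30$
$r{\left(T,x \right)} = 30$
$\frac{\frac{-878 - 993}{944 + 821} + 2710}{r{\left(\frac{16}{42},25 \right)} - 2773} = \frac{\frac{-878 - 993}{944 + 821} + 2710}{30 - 2773} = \frac{- \frac{1871}{1765} + 2710}{-2743} = \left(\left(-1871\right) \frac{1}{1765} + 2710\right) \left(- \frac{1}{2743}\right) = \left(- \frac{1871}{1765} + 2710\right) \left(- \frac{1}{2743}\right) = \frac{4781279}{1765} \left(- \frac{1}{2743}\right) = - \frac{4781279}{4841395}$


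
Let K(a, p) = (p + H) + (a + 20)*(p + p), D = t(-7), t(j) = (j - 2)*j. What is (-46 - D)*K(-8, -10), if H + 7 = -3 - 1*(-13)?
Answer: 26923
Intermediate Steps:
t(j) = j*(-2 + j) (t(j) = (-2 + j)*j = j*(-2 + j))
D = 63 (D = -7*(-2 - 7) = -7*(-9) = 63)
H = 3 (H = -7 + (-3 - 1*(-13)) = -7 + (-3 + 13) = -7 + 10 = 3)
K(a, p) = 3 + p + 2*p*(20 + a) (K(a, p) = (p + 3) + (a + 20)*(p + p) = (3 + p) + (20 + a)*(2*p) = (3 + p) + 2*p*(20 + a) = 3 + p + 2*p*(20 + a))
(-46 - D)*K(-8, -10) = (-46 - 1*63)*(3 + 41*(-10) + 2*(-8)*(-10)) = (-46 - 63)*(3 - 410 + 160) = -109*(-247) = 26923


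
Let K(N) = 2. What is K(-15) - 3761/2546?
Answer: 1331/2546 ≈ 0.52278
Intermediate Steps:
K(-15) - 3761/2546 = 2 - 3761/2546 = 1331/2546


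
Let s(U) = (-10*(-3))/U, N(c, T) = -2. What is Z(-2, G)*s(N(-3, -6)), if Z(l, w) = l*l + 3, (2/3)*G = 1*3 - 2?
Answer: -105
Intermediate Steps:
G = 3/2 (G = 3*(1*3 - 2)/2 = 3*(3 - 2)/2 = (3/2)*1 = 3/2 ≈ 1.5000)
Z(l, w) = 3 + l² (Z(l, w) = l² + 3 = 3 + l²)
s(U) = 30/U
Z(-2, G)*s(N(-3, -6)) = (3 + (-2)²)*(30/(-2)) = (3 + 4)*(30*(-½)) = 7*(-15) = -105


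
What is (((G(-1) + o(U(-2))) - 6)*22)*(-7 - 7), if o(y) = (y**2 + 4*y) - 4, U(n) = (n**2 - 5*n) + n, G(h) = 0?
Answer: -56056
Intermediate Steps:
U(n) = n**2 - 4*n
o(y) = -4 + y**2 + 4*y
(((G(-1) + o(U(-2))) - 6)*22)*(-7 - 7) = (((0 + (-4 + (-2*(-4 - 2))**2 + 4*(-2*(-4 - 2)))) - 6)*22)*(-7 - 7) = (((0 + (-4 + (-2*(-6))**2 + 4*(-2*(-6)))) - 6)*22)*(-14) = (((0 + (-4 + 12**2 + 4*12)) - 6)*22)*(-14) = (((0 + (-4 + 144 + 48)) - 6)*22)*(-14) = (((0 + 188) - 6)*22)*(-14) = ((188 - 6)*22)*(-14) = (182*22)*(-14) = 4004*(-14) = -56056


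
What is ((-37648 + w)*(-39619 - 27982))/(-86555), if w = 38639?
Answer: 66992591/86555 ≈ 773.99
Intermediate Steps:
((-37648 + w)*(-39619 - 27982))/(-86555) = ((-37648 + 38639)*(-39619 - 27982))/(-86555) = (991*(-67601))*(-1/86555) = -66992591*(-1/86555) = 66992591/86555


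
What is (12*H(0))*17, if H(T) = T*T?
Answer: 0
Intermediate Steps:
H(T) = T²
(12*H(0))*17 = (12*0²)*17 = (12*0)*17 = 0*17 = 0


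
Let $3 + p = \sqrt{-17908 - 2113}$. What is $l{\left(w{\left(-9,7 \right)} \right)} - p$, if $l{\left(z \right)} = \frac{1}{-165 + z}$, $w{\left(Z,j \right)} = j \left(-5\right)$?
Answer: $\frac{599}{200} - i \sqrt{20021} \approx 2.995 - 141.5 i$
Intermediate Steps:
$w{\left(Z,j \right)} = - 5 j$
$p = -3 + i \sqrt{20021}$ ($p = -3 + \sqrt{-17908 - 2113} = -3 + \sqrt{-20021} = -3 + i \sqrt{20021} \approx -3.0 + 141.5 i$)
$l{\left(w{\left(-9,7 \right)} \right)} - p = \frac{1}{-165 - 35} - \left(-3 + i \sqrt{20021}\right) = \frac{1}{-165 - 35} + \left(3 - i \sqrt{20021}\right) = \frac{1}{-200} + \left(3 - i \sqrt{20021}\right) = - \frac{1}{200} + \left(3 - i \sqrt{20021}\right) = \frac{599}{200} - i \sqrt{20021}$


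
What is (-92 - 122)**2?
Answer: 45796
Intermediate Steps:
(-92 - 122)**2 = (-214)**2 = 45796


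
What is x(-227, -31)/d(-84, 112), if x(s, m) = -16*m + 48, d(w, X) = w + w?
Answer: -68/21 ≈ -3.2381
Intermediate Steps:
d(w, X) = 2*w
x(s, m) = 48 - 16*m
x(-227, -31)/d(-84, 112) = (48 - 16*(-31))/((2*(-84))) = (48 + 496)/(-168) = 544*(-1/168) = -68/21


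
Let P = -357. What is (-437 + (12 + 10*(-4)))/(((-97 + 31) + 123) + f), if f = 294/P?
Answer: -1581/191 ≈ -8.2775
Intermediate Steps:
f = -14/17 (f = 294/(-357) = 294*(-1/357) = -14/17 ≈ -0.82353)
(-437 + (12 + 10*(-4)))/(((-97 + 31) + 123) + f) = (-437 + (12 + 10*(-4)))/(((-97 + 31) + 123) - 14/17) = (-437 + (12 - 40))/((-66 + 123) - 14/17) = (-437 - 28)/(57 - 14/17) = -465/955/17 = -465*17/955 = -1581/191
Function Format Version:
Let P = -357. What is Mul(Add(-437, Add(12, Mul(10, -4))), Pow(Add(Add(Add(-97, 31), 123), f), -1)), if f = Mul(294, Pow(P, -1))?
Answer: Rational(-1581, 191) ≈ -8.2775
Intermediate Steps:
f = Rational(-14, 17) (f = Mul(294, Pow(-357, -1)) = Mul(294, Rational(-1, 357)) = Rational(-14, 17) ≈ -0.82353)
Mul(Add(-437, Add(12, Mul(10, -4))), Pow(Add(Add(Add(-97, 31), 123), f), -1)) = Mul(Add(-437, Add(12, Mul(10, -4))), Pow(Add(Add(Add(-97, 31), 123), Rational(-14, 17)), -1)) = Mul(Add(-437, Add(12, -40)), Pow(Add(Add(-66, 123), Rational(-14, 17)), -1)) = Mul(Add(-437, -28), Pow(Add(57, Rational(-14, 17)), -1)) = Mul(-465, Pow(Rational(955, 17), -1)) = Mul(-465, Rational(17, 955)) = Rational(-1581, 191)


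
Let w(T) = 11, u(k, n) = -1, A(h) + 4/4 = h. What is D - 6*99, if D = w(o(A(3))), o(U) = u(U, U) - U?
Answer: -583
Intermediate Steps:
A(h) = -1 + h
o(U) = -1 - U
D = 11
D - 6*99 = 11 - 6*99 = 11 - 594 = -583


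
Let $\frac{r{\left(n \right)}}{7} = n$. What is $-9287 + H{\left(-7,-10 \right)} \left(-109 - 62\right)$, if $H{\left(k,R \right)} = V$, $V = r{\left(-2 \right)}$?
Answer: $-6893$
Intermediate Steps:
$r{\left(n \right)} = 7 n$
$V = -14$ ($V = 7 \left(-2\right) = -14$)
$H{\left(k,R \right)} = -14$
$-9287 + H{\left(-7,-10 \right)} \left(-109 - 62\right) = -9287 - 14 \left(-109 - 62\right) = -9287 - -2394 = -9287 + 2394 = -6893$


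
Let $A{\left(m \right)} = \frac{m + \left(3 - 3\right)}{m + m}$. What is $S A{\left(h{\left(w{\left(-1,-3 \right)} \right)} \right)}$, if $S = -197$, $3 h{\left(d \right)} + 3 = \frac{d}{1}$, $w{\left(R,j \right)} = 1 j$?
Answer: $- \frac{197}{2} \approx -98.5$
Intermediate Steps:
$w{\left(R,j \right)} = j$
$h{\left(d \right)} = -1 + \frac{d}{3}$ ($h{\left(d \right)} = -1 + \frac{d 1^{-1}}{3} = -1 + \frac{d 1}{3} = -1 + \frac{d}{3}$)
$A{\left(m \right)} = \frac{1}{2}$ ($A{\left(m \right)} = \frac{m + \left(3 - 3\right)}{2 m} = \left(m + 0\right) \frac{1}{2 m} = m \frac{1}{2 m} = \frac{1}{2}$)
$S A{\left(h{\left(w{\left(-1,-3 \right)} \right)} \right)} = \left(-197\right) \frac{1}{2} = - \frac{197}{2}$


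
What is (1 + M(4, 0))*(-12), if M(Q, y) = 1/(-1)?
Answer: 0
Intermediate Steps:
M(Q, y) = -1 (M(Q, y) = 1*(-1) = -1)
(1 + M(4, 0))*(-12) = (1 - 1)*(-12) = 0*(-12) = 0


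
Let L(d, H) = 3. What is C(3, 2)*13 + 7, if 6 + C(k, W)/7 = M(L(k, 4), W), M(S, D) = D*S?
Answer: 7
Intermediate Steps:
C(k, W) = -42 + 21*W (C(k, W) = -42 + 7*(W*3) = -42 + 7*(3*W) = -42 + 21*W)
C(3, 2)*13 + 7 = (-42 + 21*2)*13 + 7 = (-42 + 42)*13 + 7 = 0*13 + 7 = 0 + 7 = 7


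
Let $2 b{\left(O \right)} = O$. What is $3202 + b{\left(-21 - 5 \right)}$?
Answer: $3189$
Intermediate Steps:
$b{\left(O \right)} = \frac{O}{2}$
$3202 + b{\left(-21 - 5 \right)} = 3202 + \frac{-21 - 5}{2} = 3202 + \frac{1}{2} \left(-26\right) = 3202 - 13 = 3189$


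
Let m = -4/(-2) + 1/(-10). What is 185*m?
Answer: 703/2 ≈ 351.50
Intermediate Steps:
m = 19/10 (m = -4*(-½) + 1*(-⅒) = 2 - ⅒ = 19/10 ≈ 1.9000)
185*m = 185*(19/10) = 703/2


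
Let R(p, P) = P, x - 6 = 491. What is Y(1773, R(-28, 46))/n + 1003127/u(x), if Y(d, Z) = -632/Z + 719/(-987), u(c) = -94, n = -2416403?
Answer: -1170772240866565/109709529006 ≈ -10672.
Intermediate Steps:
x = 497 (x = 6 + 491 = 497)
Y(d, Z) = -719/987 - 632/Z (Y(d, Z) = -632/Z + 719*(-1/987) = -632/Z - 719/987 = -719/987 - 632/Z)
Y(1773, R(-28, 46))/n + 1003127/u(x) = (-719/987 - 632/46)/(-2416403) + 1003127/(-94) = (-719/987 - 632*1/46)*(-1/2416403) + 1003127*(-1/94) = (-719/987 - 316/23)*(-1/2416403) - 1003127/94 = -328429/22701*(-1/2416403) - 1003127/94 = 328429/54854764503 - 1003127/94 = -1170772240866565/109709529006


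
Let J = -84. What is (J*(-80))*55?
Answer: 369600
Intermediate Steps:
(J*(-80))*55 = -84*(-80)*55 = 6720*55 = 369600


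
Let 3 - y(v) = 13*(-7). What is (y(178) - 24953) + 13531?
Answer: -11328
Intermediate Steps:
y(v) = 94 (y(v) = 3 - 13*(-7) = 3 - 1*(-91) = 3 + 91 = 94)
(y(178) - 24953) + 13531 = (94 - 24953) + 13531 = -24859 + 13531 = -11328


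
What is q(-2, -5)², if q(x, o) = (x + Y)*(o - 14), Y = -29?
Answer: 346921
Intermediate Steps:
q(x, o) = (-29 + x)*(-14 + o) (q(x, o) = (x - 29)*(o - 14) = (-29 + x)*(-14 + o))
q(-2, -5)² = (406 - 29*(-5) - 14*(-2) - 5*(-2))² = (406 + 145 + 28 + 10)² = 589² = 346921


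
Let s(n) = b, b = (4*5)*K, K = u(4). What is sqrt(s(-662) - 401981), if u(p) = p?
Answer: I*sqrt(401901) ≈ 633.96*I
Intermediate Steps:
K = 4
b = 80 (b = (4*5)*4 = 20*4 = 80)
s(n) = 80
sqrt(s(-662) - 401981) = sqrt(80 - 401981) = sqrt(-401901) = I*sqrt(401901)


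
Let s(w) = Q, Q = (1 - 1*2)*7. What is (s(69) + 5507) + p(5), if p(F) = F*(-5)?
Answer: 5475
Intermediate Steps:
p(F) = -5*F
Q = -7 (Q = (1 - 2)*7 = -1*7 = -7)
s(w) = -7
(s(69) + 5507) + p(5) = (-7 + 5507) - 5*5 = 5500 - 25 = 5475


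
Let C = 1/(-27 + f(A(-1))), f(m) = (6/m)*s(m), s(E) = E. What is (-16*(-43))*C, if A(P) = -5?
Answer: -688/21 ≈ -32.762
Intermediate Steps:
f(m) = 6 (f(m) = (6/m)*m = 6)
C = -1/21 (C = 1/(-27 + 6) = 1/(-21) = -1/21 ≈ -0.047619)
(-16*(-43))*C = -16*(-43)*(-1/21) = 688*(-1/21) = -688/21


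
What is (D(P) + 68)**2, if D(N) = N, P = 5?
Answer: 5329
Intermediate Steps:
(D(P) + 68)**2 = (5 + 68)**2 = 73**2 = 5329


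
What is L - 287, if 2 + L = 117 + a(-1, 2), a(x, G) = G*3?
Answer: -166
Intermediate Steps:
a(x, G) = 3*G
L = 121 (L = -2 + (117 + 3*2) = -2 + (117 + 6) = -2 + 123 = 121)
L - 287 = 121 - 287 = -166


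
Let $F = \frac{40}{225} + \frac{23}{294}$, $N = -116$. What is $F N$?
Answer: $- \frac{65482}{2205} \approx -29.697$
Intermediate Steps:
$F = \frac{1129}{4410}$ ($F = 40 \cdot \frac{1}{225} + 23 \cdot \frac{1}{294} = \frac{8}{45} + \frac{23}{294} = \frac{1129}{4410} \approx 0.25601$)
$F N = \frac{1129}{4410} \left(-116\right) = - \frac{65482}{2205}$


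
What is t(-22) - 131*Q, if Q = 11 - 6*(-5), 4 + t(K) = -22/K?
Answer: -5374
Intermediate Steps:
t(K) = -4 - 22/K
Q = 41 (Q = 11 + 30 = 41)
t(-22) - 131*Q = (-4 - 22/(-22)) - 131*41 = (-4 - 22*(-1/22)) - 5371 = (-4 + 1) - 5371 = -3 - 5371 = -5374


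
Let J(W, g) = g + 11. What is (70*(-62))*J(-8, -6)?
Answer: -21700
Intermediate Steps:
J(W, g) = 11 + g
(70*(-62))*J(-8, -6) = (70*(-62))*(11 - 6) = -4340*5 = -21700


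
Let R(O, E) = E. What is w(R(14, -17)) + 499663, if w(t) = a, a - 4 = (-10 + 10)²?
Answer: 499667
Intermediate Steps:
a = 4 (a = 4 + (-10 + 10)² = 4 + 0² = 4 + 0 = 4)
w(t) = 4
w(R(14, -17)) + 499663 = 4 + 499663 = 499667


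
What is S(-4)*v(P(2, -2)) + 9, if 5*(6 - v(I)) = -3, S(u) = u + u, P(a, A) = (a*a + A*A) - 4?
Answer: -219/5 ≈ -43.800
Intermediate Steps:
P(a, A) = -4 + A² + a² (P(a, A) = (a² + A²) - 4 = (A² + a²) - 4 = -4 + A² + a²)
S(u) = 2*u
v(I) = 33/5 (v(I) = 6 - ⅕*(-3) = 6 + ⅗ = 33/5)
S(-4)*v(P(2, -2)) + 9 = (2*(-4))*(33/5) + 9 = -8*33/5 + 9 = -264/5 + 9 = -219/5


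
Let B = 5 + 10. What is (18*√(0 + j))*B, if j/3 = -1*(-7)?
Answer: 270*√21 ≈ 1237.3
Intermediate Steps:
B = 15
j = 21 (j = 3*(-1*(-7)) = 3*7 = 21)
(18*√(0 + j))*B = (18*√(0 + 21))*15 = (18*√21)*15 = 270*√21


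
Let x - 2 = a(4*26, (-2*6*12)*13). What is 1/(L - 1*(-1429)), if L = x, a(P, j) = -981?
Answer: 1/450 ≈ 0.0022222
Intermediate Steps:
x = -979 (x = 2 - 981 = -979)
L = -979
1/(L - 1*(-1429)) = 1/(-979 - 1*(-1429)) = 1/(-979 + 1429) = 1/450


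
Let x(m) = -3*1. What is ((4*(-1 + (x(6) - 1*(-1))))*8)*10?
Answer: -960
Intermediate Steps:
x(m) = -3
((4*(-1 + (x(6) - 1*(-1))))*8)*10 = ((4*(-1 + (-3 - 1*(-1))))*8)*10 = ((4*(-1 + (-3 + 1)))*8)*10 = ((4*(-1 - 2))*8)*10 = ((4*(-3))*8)*10 = -12*8*10 = -96*10 = -960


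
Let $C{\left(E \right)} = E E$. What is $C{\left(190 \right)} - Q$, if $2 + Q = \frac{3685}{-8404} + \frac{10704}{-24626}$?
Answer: $\frac{339624493247}{9407132} \approx 36103.0$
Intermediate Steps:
$C{\left(E \right)} = E^{2}$
$Q = - \frac{27028047}{9407132}$ ($Q = -2 + \left(\frac{3685}{-8404} + \frac{10704}{-24626}\right) = -2 + \left(3685 \left(- \frac{1}{8404}\right) + 10704 \left(- \frac{1}{24626}\right)\right) = -2 - \frac{8213783}{9407132} = - \frac{27028047}{9407132} \approx -2.8731$)
$C{\left(190 \right)} - Q = 190^{2} - - \frac{27028047}{9407132} = 36100 + \frac{27028047}{9407132} = \frac{339624493247}{9407132}$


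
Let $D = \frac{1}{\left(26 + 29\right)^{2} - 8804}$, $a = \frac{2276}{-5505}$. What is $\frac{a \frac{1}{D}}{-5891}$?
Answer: $- \frac{13153004}{32429955} \approx -0.40558$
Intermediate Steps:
$a = - \frac{2276}{5505}$ ($a = 2276 \left(- \frac{1}{5505}\right) = - \frac{2276}{5505} \approx -0.41344$)
$D = - \frac{1}{5779}$ ($D = \frac{1}{55^{2} - 8804} = \frac{1}{3025 - 8804} = \frac{1}{-5779} = - \frac{1}{5779} \approx -0.00017304$)
$\frac{a \frac{1}{D}}{-5891} = \frac{\left(- \frac{2276}{5505}\right) \frac{1}{- \frac{1}{5779}}}{-5891} = \left(- \frac{2276}{5505}\right) \left(-5779\right) \left(- \frac{1}{5891}\right) = \frac{13153004}{5505} \left(- \frac{1}{5891}\right) = - \frac{13153004}{32429955}$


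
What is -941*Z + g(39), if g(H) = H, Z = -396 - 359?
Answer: 710494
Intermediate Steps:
Z = -755
-941*Z + g(39) = -941*(-755) + 39 = 710455 + 39 = 710494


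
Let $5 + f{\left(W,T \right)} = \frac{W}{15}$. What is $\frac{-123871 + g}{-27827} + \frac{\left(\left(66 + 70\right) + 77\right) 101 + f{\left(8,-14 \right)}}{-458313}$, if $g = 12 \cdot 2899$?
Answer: $\frac{603440685329}{191302137765} \approx 3.1544$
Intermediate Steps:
$f{\left(W,T \right)} = -5 + \frac{W}{15}$
$g = 34788$
$\frac{-123871 + g}{-27827} + \frac{\left(\left(66 + 70\right) + 77\right) 101 + f{\left(8,-14 \right)}}{-458313} = \frac{-123871 + 34788}{-27827} + \frac{\left(\left(66 + 70\right) + 77\right) 101 + \left(-5 + \frac{1}{15} \cdot 8\right)}{-458313} = \left(-89083\right) \left(- \frac{1}{27827}\right) + \left(\left(136 + 77\right) 101 + \left(-5 + \frac{8}{15}\right)\right) \left(- \frac{1}{458313}\right) = \frac{89083}{27827} + \left(213 \cdot 101 - \frac{67}{15}\right) \left(- \frac{1}{458313}\right) = \frac{89083}{27827} + \left(21513 - \frac{67}{15}\right) \left(- \frac{1}{458313}\right) = \frac{89083}{27827} + \frac{322628}{15} \left(- \frac{1}{458313}\right) = \frac{89083}{27827} - \frac{322628}{6874695} = \frac{603440685329}{191302137765}$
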